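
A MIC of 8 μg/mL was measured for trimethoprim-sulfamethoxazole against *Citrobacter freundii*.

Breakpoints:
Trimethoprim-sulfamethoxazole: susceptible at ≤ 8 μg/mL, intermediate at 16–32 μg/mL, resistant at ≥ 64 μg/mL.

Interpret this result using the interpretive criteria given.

S

Trimethoprim-sulfamethoxazole (8 μg/mL) ≤ 8 μg/mL ⇒ susceptible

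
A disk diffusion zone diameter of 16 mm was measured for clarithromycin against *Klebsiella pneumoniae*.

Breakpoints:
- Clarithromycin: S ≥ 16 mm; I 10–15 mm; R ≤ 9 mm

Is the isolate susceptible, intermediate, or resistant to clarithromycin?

Susceptible

Clarithromycin 16 mm: ≥ 16 mm — S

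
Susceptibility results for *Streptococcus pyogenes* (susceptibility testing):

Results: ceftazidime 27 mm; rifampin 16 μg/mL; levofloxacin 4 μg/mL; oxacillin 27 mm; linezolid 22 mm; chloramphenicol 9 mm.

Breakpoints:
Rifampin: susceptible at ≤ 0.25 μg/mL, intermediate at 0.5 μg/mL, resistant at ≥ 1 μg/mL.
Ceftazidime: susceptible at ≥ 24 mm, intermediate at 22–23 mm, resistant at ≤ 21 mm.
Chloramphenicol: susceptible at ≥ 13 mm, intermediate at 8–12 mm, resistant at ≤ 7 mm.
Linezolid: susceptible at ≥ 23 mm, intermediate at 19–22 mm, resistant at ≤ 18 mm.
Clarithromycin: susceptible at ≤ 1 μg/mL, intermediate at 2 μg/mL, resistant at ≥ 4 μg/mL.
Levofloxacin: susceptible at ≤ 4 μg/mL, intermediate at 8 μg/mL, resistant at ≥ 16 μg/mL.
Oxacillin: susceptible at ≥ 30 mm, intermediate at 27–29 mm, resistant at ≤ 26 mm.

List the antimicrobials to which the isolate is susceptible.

Ceftazidime: 27 mm is ≥ 24 mm — susceptible
Rifampin: 16 μg/mL is ≥ 1 μg/mL ⇒ Resistant
Levofloxacin (4 μg/mL) ≤ 4 μg/mL ⇒ S
Oxacillin (27 mm) in 27–29 mm → intermediate
Linezolid (22 mm) in 19–22 mm — Intermediate
Chloramphenicol: 9 mm is in 8–12 mm ⇒ Intermediate

ceftazidime, levofloxacin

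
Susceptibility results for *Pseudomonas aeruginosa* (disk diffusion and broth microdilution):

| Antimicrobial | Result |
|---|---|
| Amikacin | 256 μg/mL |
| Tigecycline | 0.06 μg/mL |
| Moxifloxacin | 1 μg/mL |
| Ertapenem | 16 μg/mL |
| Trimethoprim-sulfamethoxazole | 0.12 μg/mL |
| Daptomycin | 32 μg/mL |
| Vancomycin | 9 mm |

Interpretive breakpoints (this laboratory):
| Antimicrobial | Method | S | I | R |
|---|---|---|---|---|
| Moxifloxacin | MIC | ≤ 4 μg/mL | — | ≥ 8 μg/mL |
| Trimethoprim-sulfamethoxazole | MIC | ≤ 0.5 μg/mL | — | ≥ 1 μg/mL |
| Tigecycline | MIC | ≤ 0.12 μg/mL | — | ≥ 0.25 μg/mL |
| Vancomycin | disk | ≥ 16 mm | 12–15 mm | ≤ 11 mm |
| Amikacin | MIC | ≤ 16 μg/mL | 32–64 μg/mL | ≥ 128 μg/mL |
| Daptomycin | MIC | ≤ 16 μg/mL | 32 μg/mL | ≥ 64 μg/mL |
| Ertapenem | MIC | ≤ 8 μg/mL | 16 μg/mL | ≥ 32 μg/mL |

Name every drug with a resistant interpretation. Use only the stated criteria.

amikacin, vancomycin

Amikacin: 256 μg/mL is ≥ 128 μg/mL → R
Tigecycline 0.06 μg/mL: ≤ 0.12 μg/mL ⇒ S
Moxifloxacin: 1 μg/mL is ≤ 4 μg/mL ⇒ S
Ertapenem 16 μg/mL: = 16 μg/mL — intermediate
Trimethoprim-sulfamethoxazole 0.12 μg/mL: ≤ 0.5 μg/mL — Susceptible
Daptomycin (32 μg/mL) = 32 μg/mL ⇒ I
Vancomycin (9 mm) ≤ 11 mm ⇒ Resistant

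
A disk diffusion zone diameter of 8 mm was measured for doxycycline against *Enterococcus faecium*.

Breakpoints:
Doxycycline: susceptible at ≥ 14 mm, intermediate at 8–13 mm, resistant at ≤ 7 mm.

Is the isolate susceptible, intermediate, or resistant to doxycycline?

Intermediate

Doxycycline 8 mm: in 8–13 mm — Intermediate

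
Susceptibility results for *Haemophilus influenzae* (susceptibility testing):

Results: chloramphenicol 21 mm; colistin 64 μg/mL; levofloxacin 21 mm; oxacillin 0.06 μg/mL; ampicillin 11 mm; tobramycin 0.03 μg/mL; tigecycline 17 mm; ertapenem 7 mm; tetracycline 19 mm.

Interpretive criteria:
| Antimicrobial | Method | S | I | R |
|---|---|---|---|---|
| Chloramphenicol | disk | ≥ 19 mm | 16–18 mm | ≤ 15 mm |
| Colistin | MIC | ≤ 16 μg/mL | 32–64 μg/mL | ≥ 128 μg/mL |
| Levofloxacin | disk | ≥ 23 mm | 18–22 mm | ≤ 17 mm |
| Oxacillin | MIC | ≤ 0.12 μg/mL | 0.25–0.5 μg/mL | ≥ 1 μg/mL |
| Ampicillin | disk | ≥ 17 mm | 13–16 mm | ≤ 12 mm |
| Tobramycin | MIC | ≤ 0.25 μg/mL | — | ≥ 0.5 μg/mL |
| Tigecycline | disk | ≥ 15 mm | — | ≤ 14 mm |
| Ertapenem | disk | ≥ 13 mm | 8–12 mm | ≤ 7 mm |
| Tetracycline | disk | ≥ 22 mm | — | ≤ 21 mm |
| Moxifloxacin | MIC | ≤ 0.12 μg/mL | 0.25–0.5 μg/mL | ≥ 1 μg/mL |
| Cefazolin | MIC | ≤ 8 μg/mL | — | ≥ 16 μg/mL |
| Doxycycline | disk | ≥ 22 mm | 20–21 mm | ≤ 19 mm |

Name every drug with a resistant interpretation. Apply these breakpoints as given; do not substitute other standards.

Chloramphenicol 21 mm: ≥ 19 mm — susceptible
Colistin: 64 μg/mL is in 32–64 μg/mL → Intermediate
Levofloxacin (21 mm) in 18–22 mm ⇒ Intermediate
Oxacillin 0.06 μg/mL: ≤ 0.12 μg/mL → Susceptible
Ampicillin 11 mm: ≤ 12 mm — R
Tobramycin 0.03 μg/mL: ≤ 0.25 μg/mL → S
Tigecycline: 17 mm is ≥ 15 mm → susceptible
Ertapenem 7 mm: ≤ 7 mm ⇒ Resistant
Tetracycline: 19 mm is ≤ 21 mm → resistant

ampicillin, ertapenem, tetracycline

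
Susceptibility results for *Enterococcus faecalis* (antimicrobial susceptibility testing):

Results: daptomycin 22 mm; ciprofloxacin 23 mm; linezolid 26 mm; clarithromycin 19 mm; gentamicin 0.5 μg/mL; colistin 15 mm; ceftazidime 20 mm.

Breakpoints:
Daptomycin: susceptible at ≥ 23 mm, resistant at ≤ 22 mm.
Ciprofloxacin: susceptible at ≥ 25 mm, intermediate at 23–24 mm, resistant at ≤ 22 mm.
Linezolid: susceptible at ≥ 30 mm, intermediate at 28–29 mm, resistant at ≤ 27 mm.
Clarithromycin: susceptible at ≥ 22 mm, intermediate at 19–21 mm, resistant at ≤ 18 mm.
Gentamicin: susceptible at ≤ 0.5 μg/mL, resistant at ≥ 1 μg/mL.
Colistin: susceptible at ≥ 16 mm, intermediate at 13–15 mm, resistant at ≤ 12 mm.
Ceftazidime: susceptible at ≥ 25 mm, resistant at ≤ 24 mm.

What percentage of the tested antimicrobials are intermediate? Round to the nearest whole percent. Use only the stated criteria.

43%

Daptomycin (22 mm) ≤ 22 mm → R
Ciprofloxacin (23 mm) in 23–24 mm — intermediate
Linezolid: 26 mm is ≤ 27 mm → R
Clarithromycin: 19 mm is in 19–21 mm → I
Gentamicin 0.5 μg/mL: ≤ 0.5 μg/mL ⇒ susceptible
Colistin: 15 mm is in 13–15 mm → I
Ceftazidime: 20 mm is ≤ 24 mm → Resistant
Intermediate: 3/7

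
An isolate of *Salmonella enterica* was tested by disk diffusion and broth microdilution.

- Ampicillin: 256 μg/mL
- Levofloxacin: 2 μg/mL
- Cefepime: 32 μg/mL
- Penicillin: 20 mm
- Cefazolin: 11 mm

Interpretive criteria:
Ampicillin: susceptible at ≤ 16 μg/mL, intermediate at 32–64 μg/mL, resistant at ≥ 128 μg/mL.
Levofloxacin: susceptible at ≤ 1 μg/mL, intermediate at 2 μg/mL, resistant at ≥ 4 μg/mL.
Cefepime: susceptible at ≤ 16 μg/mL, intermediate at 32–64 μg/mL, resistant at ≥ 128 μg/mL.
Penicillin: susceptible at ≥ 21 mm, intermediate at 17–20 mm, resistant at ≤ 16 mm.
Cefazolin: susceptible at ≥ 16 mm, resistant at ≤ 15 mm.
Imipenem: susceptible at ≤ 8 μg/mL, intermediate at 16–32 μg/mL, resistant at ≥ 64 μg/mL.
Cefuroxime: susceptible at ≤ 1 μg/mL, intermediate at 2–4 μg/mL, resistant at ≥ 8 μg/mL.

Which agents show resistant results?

Ampicillin: 256 μg/mL is ≥ 128 μg/mL → R
Levofloxacin 2 μg/mL: = 2 μg/mL — I
Cefepime 32 μg/mL: in 32–64 μg/mL ⇒ I
Penicillin 20 mm: in 17–20 mm → intermediate
Cefazolin (11 mm) ≤ 15 mm ⇒ resistant

ampicillin, cefazolin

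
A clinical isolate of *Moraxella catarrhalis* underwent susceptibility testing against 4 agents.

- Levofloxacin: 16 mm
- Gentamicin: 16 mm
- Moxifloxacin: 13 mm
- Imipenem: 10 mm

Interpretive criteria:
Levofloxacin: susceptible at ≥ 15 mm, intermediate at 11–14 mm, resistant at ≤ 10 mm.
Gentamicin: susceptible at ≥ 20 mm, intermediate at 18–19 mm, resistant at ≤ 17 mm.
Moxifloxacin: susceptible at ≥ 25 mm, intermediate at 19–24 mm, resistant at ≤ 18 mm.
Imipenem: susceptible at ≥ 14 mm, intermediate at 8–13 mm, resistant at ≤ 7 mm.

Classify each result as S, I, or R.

Levofloxacin: 16 mm is ≥ 15 mm → susceptible
Gentamicin (16 mm) ≤ 17 mm ⇒ Resistant
Moxifloxacin: 13 mm is ≤ 18 mm ⇒ R
Imipenem 10 mm: in 8–13 mm ⇒ I

S, R, R, I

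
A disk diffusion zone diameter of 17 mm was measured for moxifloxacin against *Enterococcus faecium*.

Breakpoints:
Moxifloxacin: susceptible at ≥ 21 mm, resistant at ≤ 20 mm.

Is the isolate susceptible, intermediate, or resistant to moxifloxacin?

Moxifloxacin: 17 mm is ≤ 20 mm ⇒ R

Resistant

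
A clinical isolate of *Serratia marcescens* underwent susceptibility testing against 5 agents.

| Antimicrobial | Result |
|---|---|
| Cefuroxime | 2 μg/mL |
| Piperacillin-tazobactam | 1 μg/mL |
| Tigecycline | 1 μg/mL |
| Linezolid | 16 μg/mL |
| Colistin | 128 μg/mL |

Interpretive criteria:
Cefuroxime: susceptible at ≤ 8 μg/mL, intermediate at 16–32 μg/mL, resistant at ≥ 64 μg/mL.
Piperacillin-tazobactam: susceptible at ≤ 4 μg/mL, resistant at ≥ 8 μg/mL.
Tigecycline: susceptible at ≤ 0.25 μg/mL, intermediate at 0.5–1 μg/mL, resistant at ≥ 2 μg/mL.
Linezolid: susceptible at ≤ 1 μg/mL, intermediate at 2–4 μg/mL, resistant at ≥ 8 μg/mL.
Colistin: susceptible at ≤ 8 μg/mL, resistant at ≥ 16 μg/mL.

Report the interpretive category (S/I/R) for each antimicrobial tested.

S, S, I, R, R

Cefuroxime (2 μg/mL) ≤ 8 μg/mL ⇒ susceptible
Piperacillin-tazobactam (1 μg/mL) ≤ 4 μg/mL ⇒ susceptible
Tigecycline 1 μg/mL: in 0.5–1 μg/mL ⇒ intermediate
Linezolid 16 μg/mL: ≥ 8 μg/mL ⇒ R
Colistin (128 μg/mL) ≥ 16 μg/mL ⇒ R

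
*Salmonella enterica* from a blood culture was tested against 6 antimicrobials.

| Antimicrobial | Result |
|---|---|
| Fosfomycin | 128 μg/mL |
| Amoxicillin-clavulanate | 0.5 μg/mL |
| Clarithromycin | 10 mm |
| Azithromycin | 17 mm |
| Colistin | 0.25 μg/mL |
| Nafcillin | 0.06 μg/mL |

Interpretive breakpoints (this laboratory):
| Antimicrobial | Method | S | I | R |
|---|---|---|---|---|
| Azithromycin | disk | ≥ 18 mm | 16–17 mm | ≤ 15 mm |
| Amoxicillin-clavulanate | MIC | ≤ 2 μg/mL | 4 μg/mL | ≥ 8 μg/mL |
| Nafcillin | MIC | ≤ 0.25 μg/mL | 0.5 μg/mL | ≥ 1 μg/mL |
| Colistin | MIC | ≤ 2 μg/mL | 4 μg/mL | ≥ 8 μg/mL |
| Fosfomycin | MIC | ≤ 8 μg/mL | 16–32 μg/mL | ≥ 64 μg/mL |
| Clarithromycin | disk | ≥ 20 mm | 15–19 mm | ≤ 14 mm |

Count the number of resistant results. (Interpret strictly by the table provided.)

2

Fosfomycin: 128 μg/mL is ≥ 64 μg/mL — resistant
Amoxicillin-clavulanate 0.5 μg/mL: ≤ 2 μg/mL — susceptible
Clarithromycin (10 mm) ≤ 14 mm → Resistant
Azithromycin (17 mm) in 16–17 mm ⇒ Intermediate
Colistin 0.25 μg/mL: ≤ 2 μg/mL ⇒ susceptible
Nafcillin (0.06 μg/mL) ≤ 0.25 μg/mL — S
Resistant: 2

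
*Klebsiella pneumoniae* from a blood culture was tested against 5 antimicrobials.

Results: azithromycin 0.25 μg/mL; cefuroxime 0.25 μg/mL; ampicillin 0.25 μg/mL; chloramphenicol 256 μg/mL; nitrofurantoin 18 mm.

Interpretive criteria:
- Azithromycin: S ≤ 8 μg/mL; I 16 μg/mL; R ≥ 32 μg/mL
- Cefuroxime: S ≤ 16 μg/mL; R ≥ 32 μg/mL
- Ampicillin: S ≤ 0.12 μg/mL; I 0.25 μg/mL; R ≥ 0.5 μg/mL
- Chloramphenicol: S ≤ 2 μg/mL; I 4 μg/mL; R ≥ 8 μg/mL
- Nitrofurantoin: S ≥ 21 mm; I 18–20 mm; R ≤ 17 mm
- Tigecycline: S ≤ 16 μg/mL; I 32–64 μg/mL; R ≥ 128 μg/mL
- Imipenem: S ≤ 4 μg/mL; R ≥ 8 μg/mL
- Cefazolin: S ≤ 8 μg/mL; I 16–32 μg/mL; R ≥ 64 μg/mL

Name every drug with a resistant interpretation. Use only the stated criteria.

Azithromycin (0.25 μg/mL) ≤ 8 μg/mL ⇒ susceptible
Cefuroxime: 0.25 μg/mL is ≤ 16 μg/mL → S
Ampicillin: 0.25 μg/mL is = 0.25 μg/mL — Intermediate
Chloramphenicol: 256 μg/mL is ≥ 8 μg/mL → Resistant
Nitrofurantoin 18 mm: in 18–20 mm ⇒ intermediate

chloramphenicol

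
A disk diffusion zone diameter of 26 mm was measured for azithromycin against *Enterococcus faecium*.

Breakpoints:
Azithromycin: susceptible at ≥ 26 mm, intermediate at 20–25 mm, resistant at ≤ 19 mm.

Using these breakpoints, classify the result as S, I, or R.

Azithromycin: 26 mm is ≥ 26 mm → susceptible

S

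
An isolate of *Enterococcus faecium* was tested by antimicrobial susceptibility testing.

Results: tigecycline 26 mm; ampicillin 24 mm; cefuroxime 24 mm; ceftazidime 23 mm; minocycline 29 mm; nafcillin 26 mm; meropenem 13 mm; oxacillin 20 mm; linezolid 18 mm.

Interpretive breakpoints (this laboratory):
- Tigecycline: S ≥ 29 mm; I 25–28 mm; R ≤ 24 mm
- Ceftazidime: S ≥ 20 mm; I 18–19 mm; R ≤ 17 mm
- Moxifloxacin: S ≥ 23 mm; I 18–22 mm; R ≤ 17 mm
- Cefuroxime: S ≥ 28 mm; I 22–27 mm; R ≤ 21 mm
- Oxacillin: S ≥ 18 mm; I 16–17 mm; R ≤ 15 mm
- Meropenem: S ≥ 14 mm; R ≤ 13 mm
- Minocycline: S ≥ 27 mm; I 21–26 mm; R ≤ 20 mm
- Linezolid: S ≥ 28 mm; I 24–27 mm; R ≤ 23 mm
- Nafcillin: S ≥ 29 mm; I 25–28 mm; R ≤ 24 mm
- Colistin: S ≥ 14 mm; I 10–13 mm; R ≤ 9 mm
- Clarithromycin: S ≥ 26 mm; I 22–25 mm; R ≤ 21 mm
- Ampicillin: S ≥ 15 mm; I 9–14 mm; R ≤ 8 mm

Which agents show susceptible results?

ampicillin, ceftazidime, minocycline, oxacillin

Tigecycline (26 mm) in 25–28 mm — intermediate
Ampicillin (24 mm) ≥ 15 mm — S
Cefuroxime (24 mm) in 22–27 mm — intermediate
Ceftazidime 23 mm: ≥ 20 mm ⇒ susceptible
Minocycline 29 mm: ≥ 27 mm → Susceptible
Nafcillin: 26 mm is in 25–28 mm ⇒ I
Meropenem (13 mm) ≤ 13 mm → R
Oxacillin: 20 mm is ≥ 18 mm → Susceptible
Linezolid 18 mm: ≤ 23 mm ⇒ Resistant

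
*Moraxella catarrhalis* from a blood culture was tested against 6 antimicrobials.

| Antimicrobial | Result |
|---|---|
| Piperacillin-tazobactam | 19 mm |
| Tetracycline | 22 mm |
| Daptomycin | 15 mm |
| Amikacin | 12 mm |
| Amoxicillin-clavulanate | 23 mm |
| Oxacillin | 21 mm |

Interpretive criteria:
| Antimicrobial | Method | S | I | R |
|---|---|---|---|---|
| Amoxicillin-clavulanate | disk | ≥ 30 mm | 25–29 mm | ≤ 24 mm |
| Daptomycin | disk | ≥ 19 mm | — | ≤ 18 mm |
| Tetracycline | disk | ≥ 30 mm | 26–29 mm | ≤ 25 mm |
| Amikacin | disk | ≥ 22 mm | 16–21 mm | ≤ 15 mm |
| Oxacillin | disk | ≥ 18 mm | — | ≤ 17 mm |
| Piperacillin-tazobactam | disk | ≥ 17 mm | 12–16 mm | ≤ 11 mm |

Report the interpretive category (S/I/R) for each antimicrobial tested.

Piperacillin-tazobactam: 19 mm is ≥ 17 mm — Susceptible
Tetracycline (22 mm) ≤ 25 mm — R
Daptomycin (15 mm) ≤ 18 mm ⇒ resistant
Amikacin: 12 mm is ≤ 15 mm → resistant
Amoxicillin-clavulanate 23 mm: ≤ 24 mm — resistant
Oxacillin (21 mm) ≥ 18 mm ⇒ susceptible

S, R, R, R, R, S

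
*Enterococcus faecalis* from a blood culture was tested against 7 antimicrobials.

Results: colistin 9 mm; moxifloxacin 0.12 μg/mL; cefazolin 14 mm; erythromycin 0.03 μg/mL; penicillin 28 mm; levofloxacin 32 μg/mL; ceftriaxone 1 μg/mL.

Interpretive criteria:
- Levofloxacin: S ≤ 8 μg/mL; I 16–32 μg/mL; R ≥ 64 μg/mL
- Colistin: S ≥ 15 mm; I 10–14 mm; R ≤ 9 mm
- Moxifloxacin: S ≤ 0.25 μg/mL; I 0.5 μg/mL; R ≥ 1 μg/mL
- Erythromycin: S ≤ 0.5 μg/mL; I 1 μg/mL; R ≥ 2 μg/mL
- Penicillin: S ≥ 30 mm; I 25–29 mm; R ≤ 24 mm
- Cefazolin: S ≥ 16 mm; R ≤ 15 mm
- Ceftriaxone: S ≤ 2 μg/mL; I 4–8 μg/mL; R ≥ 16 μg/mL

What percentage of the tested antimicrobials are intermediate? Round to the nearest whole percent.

Colistin: 9 mm is ≤ 9 mm ⇒ Resistant
Moxifloxacin (0.12 μg/mL) ≤ 0.25 μg/mL — S
Cefazolin (14 mm) ≤ 15 mm → Resistant
Erythromycin 0.03 μg/mL: ≤ 0.5 μg/mL → S
Penicillin (28 mm) in 25–29 mm → intermediate
Levofloxacin: 32 μg/mL is in 16–32 μg/mL ⇒ intermediate
Ceftriaxone (1 μg/mL) ≤ 2 μg/mL ⇒ susceptible
Intermediate: 2/7

29%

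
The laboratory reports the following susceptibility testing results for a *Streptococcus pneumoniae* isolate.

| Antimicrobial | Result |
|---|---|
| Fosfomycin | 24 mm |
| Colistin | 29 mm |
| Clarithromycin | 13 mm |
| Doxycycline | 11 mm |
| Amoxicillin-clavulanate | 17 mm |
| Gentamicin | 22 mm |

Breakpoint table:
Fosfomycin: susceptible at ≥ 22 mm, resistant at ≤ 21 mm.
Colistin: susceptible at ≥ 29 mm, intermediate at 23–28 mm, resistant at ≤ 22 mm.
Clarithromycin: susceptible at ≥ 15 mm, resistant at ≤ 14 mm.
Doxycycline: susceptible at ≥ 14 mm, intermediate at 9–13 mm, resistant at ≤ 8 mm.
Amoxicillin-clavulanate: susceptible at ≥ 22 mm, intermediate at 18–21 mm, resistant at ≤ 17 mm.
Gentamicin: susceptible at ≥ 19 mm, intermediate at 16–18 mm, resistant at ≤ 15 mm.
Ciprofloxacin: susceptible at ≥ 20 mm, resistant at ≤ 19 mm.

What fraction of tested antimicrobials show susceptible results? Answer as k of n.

3 of 6

Fosfomycin: 24 mm is ≥ 22 mm → S
Colistin: 29 mm is ≥ 29 mm → Susceptible
Clarithromycin (13 mm) ≤ 14 mm ⇒ R
Doxycycline (11 mm) in 9–13 mm → Intermediate
Amoxicillin-clavulanate 17 mm: ≤ 17 mm ⇒ R
Gentamicin: 22 mm is ≥ 19 mm ⇒ S
Susceptible: 3/6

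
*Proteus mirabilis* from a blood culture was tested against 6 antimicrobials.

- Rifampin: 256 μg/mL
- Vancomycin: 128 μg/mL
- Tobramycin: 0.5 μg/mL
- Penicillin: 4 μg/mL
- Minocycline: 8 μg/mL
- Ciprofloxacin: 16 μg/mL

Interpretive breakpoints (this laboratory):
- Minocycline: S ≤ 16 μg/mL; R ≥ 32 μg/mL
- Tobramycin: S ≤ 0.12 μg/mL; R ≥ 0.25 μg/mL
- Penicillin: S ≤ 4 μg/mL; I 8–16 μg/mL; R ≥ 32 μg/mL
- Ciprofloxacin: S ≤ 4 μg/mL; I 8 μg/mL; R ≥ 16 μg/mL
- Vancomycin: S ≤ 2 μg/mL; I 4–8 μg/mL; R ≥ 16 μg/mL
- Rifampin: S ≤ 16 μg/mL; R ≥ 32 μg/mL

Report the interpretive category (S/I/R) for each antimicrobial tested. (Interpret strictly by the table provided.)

R, R, R, S, S, R

Rifampin (256 μg/mL) ≥ 32 μg/mL → Resistant
Vancomycin: 128 μg/mL is ≥ 16 μg/mL — resistant
Tobramycin: 0.5 μg/mL is ≥ 0.25 μg/mL ⇒ Resistant
Penicillin 4 μg/mL: ≤ 4 μg/mL → S
Minocycline (8 μg/mL) ≤ 16 μg/mL — susceptible
Ciprofloxacin 16 μg/mL: ≥ 16 μg/mL → Resistant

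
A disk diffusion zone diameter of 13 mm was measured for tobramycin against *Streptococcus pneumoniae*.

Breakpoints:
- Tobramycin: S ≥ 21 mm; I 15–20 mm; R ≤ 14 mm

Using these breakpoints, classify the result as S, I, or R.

Tobramycin 13 mm: ≤ 14 mm → R

R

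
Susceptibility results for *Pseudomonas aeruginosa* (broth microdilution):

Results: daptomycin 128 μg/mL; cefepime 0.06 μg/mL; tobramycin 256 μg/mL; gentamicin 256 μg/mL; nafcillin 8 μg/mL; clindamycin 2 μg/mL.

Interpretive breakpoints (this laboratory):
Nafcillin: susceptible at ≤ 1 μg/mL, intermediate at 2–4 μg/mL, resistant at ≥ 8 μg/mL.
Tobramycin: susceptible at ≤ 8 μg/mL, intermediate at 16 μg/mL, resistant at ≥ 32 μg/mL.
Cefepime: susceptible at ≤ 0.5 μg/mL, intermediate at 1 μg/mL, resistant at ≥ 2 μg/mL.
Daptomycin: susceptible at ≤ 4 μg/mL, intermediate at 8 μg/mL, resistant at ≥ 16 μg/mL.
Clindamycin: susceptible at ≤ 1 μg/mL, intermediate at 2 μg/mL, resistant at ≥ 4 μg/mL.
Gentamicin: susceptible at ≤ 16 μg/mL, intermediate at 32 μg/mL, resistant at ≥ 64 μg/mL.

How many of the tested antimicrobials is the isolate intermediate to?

1

Daptomycin: 128 μg/mL is ≥ 16 μg/mL ⇒ Resistant
Cefepime: 0.06 μg/mL is ≤ 0.5 μg/mL ⇒ S
Tobramycin: 256 μg/mL is ≥ 32 μg/mL → resistant
Gentamicin 256 μg/mL: ≥ 64 μg/mL → R
Nafcillin: 8 μg/mL is ≥ 8 μg/mL ⇒ Resistant
Clindamycin: 2 μg/mL is = 2 μg/mL → Intermediate
Intermediate: 1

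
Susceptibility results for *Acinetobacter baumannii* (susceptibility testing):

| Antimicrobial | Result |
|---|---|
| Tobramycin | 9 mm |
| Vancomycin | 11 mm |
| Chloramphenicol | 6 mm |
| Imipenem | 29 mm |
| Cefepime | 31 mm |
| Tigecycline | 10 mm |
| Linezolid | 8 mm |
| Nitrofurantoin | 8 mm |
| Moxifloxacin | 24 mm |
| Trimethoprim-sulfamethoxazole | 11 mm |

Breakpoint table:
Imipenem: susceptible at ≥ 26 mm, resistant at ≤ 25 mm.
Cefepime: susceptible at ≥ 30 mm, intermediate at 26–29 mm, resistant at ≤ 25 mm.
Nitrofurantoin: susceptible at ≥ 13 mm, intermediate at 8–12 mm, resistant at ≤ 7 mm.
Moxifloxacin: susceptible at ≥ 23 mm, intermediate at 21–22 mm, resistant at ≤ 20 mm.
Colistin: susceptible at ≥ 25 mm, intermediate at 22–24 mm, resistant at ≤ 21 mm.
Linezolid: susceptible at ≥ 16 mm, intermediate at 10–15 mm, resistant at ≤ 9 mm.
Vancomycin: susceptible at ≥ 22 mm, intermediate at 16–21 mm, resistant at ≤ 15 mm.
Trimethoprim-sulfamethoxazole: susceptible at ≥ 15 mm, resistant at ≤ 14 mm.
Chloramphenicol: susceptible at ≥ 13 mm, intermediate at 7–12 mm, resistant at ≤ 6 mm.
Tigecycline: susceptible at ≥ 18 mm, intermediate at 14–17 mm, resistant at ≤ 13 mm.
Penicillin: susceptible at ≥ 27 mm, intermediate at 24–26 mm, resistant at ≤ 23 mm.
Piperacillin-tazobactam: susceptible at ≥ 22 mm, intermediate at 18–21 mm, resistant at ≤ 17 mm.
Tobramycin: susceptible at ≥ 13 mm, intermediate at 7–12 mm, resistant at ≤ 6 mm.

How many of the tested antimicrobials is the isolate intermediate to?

Tobramycin (9 mm) in 7–12 mm ⇒ intermediate
Vancomycin (11 mm) ≤ 15 mm — resistant
Chloramphenicol: 6 mm is ≤ 6 mm ⇒ Resistant
Imipenem 29 mm: ≥ 26 mm ⇒ S
Cefepime (31 mm) ≥ 30 mm — Susceptible
Tigecycline (10 mm) ≤ 13 mm ⇒ resistant
Linezolid 8 mm: ≤ 9 mm → R
Nitrofurantoin: 8 mm is in 8–12 mm → I
Moxifloxacin 24 mm: ≥ 23 mm — susceptible
Trimethoprim-sulfamethoxazole: 11 mm is ≤ 14 mm → R
Intermediate: 2

2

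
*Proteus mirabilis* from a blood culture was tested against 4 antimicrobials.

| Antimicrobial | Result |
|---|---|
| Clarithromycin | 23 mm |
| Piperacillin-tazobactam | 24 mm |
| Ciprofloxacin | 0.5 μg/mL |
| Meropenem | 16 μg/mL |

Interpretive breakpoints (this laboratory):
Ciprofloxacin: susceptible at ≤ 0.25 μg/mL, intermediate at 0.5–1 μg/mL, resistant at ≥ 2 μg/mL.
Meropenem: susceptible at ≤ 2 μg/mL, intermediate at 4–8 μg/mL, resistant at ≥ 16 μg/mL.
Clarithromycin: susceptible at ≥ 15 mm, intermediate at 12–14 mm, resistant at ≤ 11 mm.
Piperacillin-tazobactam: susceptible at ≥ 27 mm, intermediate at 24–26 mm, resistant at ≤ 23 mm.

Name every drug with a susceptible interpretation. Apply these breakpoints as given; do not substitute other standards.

Clarithromycin: 23 mm is ≥ 15 mm ⇒ Susceptible
Piperacillin-tazobactam: 24 mm is in 24–26 mm → intermediate
Ciprofloxacin 0.5 μg/mL: in 0.5–1 μg/mL → intermediate
Meropenem: 16 μg/mL is ≥ 16 μg/mL → Resistant

clarithromycin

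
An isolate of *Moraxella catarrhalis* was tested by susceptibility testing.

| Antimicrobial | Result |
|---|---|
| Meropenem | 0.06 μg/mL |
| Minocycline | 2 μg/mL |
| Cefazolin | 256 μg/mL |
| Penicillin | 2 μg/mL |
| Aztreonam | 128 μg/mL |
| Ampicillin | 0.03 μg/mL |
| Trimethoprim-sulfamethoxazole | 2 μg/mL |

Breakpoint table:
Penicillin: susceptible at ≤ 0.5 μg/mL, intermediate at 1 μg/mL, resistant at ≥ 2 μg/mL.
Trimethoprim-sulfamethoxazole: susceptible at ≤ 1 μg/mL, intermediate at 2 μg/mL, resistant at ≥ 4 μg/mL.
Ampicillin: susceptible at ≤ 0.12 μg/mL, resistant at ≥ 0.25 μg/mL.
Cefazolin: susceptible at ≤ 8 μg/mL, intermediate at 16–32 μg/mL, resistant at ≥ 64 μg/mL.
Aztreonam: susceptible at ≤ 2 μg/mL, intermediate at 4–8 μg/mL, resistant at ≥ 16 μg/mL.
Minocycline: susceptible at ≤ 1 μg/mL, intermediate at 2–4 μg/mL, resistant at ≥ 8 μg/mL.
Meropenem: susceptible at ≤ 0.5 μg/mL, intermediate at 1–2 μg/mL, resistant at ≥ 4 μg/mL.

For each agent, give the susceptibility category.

Meropenem (0.06 μg/mL) ≤ 0.5 μg/mL → susceptible
Minocycline (2 μg/mL) in 2–4 μg/mL ⇒ intermediate
Cefazolin 256 μg/mL: ≥ 64 μg/mL → R
Penicillin (2 μg/mL) ≥ 2 μg/mL — Resistant
Aztreonam 128 μg/mL: ≥ 16 μg/mL ⇒ Resistant
Ampicillin 0.03 μg/mL: ≤ 0.12 μg/mL → S
Trimethoprim-sulfamethoxazole 2 μg/mL: = 2 μg/mL — intermediate

S, I, R, R, R, S, I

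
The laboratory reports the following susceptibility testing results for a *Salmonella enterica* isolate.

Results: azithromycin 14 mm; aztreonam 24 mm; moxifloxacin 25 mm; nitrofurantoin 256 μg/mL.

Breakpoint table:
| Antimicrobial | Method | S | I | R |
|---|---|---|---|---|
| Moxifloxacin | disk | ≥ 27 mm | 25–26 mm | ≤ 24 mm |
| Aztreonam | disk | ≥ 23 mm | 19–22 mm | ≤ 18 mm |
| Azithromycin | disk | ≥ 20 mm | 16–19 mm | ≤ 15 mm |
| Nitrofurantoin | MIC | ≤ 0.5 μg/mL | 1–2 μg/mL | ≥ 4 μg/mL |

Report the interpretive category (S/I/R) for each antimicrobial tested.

R, S, I, R

Azithromycin: 14 mm is ≤ 15 mm ⇒ R
Aztreonam: 24 mm is ≥ 23 mm ⇒ susceptible
Moxifloxacin (25 mm) in 25–26 mm ⇒ I
Nitrofurantoin (256 μg/mL) ≥ 4 μg/mL ⇒ resistant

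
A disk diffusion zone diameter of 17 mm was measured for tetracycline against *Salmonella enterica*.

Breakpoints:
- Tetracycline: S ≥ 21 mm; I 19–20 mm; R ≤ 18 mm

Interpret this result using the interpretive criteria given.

Tetracycline 17 mm: ≤ 18 mm ⇒ resistant

Resistant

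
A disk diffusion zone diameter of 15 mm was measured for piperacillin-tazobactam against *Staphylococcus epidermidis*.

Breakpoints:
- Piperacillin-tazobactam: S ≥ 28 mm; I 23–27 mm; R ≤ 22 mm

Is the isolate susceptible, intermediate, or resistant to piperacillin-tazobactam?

R

Piperacillin-tazobactam 15 mm: ≤ 22 mm — resistant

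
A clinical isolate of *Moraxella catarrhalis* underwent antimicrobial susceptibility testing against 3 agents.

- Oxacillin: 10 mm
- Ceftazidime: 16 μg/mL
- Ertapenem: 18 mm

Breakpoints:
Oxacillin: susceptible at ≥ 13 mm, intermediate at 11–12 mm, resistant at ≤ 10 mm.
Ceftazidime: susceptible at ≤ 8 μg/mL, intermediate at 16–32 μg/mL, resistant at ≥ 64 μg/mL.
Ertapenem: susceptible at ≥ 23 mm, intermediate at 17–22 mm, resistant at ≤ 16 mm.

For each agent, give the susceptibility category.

R, I, I

Oxacillin (10 mm) ≤ 10 mm — R
Ceftazidime: 16 μg/mL is in 16–32 μg/mL → Intermediate
Ertapenem: 18 mm is in 17–22 mm ⇒ intermediate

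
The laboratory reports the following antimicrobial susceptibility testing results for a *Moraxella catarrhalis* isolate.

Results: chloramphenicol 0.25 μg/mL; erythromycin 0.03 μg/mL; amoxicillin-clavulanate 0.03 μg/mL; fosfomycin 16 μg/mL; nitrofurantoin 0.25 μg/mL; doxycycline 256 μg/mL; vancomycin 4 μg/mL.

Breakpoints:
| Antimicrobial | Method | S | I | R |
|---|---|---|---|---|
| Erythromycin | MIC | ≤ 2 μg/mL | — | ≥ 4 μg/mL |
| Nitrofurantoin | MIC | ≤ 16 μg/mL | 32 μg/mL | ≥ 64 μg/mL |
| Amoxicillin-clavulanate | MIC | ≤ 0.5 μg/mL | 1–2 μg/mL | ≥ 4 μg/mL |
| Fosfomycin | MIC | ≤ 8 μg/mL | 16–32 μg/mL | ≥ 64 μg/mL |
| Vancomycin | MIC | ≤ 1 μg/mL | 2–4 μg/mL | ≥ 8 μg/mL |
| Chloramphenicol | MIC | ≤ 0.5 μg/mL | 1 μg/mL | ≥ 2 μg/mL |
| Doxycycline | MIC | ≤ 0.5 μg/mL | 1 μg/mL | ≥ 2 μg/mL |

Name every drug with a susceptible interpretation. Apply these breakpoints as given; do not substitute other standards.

Chloramphenicol 0.25 μg/mL: ≤ 0.5 μg/mL → Susceptible
Erythromycin: 0.03 μg/mL is ≤ 2 μg/mL ⇒ susceptible
Amoxicillin-clavulanate (0.03 μg/mL) ≤ 0.5 μg/mL — Susceptible
Fosfomycin 16 μg/mL: in 16–32 μg/mL — intermediate
Nitrofurantoin (0.25 μg/mL) ≤ 16 μg/mL ⇒ susceptible
Doxycycline: 256 μg/mL is ≥ 2 μg/mL → Resistant
Vancomycin: 4 μg/mL is in 2–4 μg/mL — intermediate

chloramphenicol, erythromycin, amoxicillin-clavulanate, nitrofurantoin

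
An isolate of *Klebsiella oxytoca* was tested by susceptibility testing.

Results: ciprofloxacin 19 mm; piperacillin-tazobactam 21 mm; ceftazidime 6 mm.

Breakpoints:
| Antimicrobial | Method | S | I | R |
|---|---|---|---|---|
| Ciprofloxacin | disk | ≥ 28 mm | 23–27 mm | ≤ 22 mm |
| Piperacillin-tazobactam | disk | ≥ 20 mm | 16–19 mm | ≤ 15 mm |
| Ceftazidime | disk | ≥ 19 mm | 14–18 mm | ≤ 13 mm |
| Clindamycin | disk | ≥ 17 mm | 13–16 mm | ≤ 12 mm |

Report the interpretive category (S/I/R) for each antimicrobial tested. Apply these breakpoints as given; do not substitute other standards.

Ciprofloxacin: 19 mm is ≤ 22 mm → Resistant
Piperacillin-tazobactam (21 mm) ≥ 20 mm ⇒ S
Ceftazidime 6 mm: ≤ 13 mm → R

R, S, R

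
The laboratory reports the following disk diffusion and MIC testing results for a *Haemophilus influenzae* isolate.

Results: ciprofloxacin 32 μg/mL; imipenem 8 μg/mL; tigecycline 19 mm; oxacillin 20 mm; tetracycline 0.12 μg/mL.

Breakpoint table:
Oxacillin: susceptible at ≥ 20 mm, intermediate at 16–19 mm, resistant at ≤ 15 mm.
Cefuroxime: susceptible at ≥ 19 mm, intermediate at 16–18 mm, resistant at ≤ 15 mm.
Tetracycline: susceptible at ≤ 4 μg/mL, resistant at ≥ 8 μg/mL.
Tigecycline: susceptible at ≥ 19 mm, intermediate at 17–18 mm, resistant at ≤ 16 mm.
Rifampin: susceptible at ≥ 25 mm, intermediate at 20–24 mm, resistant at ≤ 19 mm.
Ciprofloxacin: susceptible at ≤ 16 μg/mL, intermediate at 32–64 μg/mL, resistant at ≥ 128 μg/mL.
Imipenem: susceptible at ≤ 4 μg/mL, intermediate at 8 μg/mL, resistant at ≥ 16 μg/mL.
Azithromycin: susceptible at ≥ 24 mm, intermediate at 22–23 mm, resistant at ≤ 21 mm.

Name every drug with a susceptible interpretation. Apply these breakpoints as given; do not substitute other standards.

tigecycline, oxacillin, tetracycline

Ciprofloxacin: 32 μg/mL is in 32–64 μg/mL — intermediate
Imipenem 8 μg/mL: = 8 μg/mL — intermediate
Tigecycline (19 mm) ≥ 19 mm ⇒ susceptible
Oxacillin: 20 mm is ≥ 20 mm → susceptible
Tetracycline: 0.12 μg/mL is ≤ 4 μg/mL → S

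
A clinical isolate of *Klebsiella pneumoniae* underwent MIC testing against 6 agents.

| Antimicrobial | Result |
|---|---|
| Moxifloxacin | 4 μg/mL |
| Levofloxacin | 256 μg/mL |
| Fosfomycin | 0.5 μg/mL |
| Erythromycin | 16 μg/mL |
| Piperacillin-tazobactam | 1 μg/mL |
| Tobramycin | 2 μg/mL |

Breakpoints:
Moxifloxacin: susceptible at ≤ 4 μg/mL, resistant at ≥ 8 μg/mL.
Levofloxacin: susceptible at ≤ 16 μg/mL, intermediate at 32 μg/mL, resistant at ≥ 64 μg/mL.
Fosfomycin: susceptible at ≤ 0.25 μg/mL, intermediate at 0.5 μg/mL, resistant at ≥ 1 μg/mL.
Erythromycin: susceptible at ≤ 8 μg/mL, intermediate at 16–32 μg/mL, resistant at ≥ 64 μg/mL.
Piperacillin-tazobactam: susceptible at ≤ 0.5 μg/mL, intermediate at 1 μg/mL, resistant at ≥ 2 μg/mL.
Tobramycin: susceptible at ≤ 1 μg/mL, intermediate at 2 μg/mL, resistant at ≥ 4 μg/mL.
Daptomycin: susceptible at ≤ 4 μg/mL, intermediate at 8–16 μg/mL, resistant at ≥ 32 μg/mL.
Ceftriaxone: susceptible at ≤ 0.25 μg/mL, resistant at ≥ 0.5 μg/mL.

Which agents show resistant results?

Moxifloxacin 4 μg/mL: ≤ 4 μg/mL ⇒ susceptible
Levofloxacin (256 μg/mL) ≥ 64 μg/mL — R
Fosfomycin 0.5 μg/mL: = 0.5 μg/mL → Intermediate
Erythromycin (16 μg/mL) in 16–32 μg/mL ⇒ intermediate
Piperacillin-tazobactam: 1 μg/mL is = 1 μg/mL ⇒ I
Tobramycin: 2 μg/mL is = 2 μg/mL — Intermediate

levofloxacin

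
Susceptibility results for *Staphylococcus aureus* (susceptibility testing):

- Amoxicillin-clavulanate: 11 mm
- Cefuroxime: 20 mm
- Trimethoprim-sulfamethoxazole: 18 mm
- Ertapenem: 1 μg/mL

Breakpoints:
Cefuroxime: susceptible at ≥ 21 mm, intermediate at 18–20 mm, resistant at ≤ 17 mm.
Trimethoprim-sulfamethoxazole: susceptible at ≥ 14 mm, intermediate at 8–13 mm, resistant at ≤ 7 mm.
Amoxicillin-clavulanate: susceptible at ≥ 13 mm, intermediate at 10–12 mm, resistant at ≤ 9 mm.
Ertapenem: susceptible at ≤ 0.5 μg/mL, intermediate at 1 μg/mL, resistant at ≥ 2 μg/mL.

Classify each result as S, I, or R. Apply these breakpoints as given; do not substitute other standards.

Amoxicillin-clavulanate: 11 mm is in 10–12 mm → Intermediate
Cefuroxime: 20 mm is in 18–20 mm — I
Trimethoprim-sulfamethoxazole: 18 mm is ≥ 14 mm ⇒ S
Ertapenem 1 μg/mL: = 1 μg/mL ⇒ intermediate

I, I, S, I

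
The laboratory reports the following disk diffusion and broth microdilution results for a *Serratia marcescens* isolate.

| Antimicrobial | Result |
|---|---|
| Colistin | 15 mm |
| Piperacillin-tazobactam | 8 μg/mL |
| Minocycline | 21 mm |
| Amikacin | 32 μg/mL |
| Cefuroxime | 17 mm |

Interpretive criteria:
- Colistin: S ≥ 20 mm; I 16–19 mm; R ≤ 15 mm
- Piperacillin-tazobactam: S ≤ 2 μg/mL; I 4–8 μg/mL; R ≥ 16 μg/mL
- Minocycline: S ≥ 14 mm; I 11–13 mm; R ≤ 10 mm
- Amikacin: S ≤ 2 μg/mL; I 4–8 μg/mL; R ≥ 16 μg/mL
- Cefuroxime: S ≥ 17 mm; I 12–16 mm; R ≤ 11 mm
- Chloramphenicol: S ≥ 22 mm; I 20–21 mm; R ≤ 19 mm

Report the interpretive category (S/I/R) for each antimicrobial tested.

Colistin (15 mm) ≤ 15 mm → resistant
Piperacillin-tazobactam: 8 μg/mL is in 4–8 μg/mL ⇒ Intermediate
Minocycline (21 mm) ≥ 14 mm → Susceptible
Amikacin: 32 μg/mL is ≥ 16 μg/mL — resistant
Cefuroxime 17 mm: ≥ 17 mm ⇒ susceptible

R, I, S, R, S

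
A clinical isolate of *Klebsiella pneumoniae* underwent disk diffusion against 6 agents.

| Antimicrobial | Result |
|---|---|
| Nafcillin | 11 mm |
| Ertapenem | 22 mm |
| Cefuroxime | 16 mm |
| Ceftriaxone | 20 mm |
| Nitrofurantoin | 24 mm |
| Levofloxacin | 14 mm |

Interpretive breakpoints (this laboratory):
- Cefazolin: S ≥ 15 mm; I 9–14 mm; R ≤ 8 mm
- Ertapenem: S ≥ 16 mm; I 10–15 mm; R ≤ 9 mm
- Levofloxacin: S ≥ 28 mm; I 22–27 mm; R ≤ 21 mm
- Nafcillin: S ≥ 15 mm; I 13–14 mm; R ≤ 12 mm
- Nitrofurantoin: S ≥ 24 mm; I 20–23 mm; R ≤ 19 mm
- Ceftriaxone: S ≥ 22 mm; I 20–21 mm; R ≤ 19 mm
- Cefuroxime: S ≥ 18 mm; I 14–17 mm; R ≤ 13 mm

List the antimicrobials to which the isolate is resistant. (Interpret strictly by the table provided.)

Nafcillin 11 mm: ≤ 12 mm → R
Ertapenem 22 mm: ≥ 16 mm ⇒ susceptible
Cefuroxime (16 mm) in 14–17 mm — Intermediate
Ceftriaxone 20 mm: in 20–21 mm → Intermediate
Nitrofurantoin (24 mm) ≥ 24 mm → susceptible
Levofloxacin (14 mm) ≤ 21 mm ⇒ resistant

nafcillin, levofloxacin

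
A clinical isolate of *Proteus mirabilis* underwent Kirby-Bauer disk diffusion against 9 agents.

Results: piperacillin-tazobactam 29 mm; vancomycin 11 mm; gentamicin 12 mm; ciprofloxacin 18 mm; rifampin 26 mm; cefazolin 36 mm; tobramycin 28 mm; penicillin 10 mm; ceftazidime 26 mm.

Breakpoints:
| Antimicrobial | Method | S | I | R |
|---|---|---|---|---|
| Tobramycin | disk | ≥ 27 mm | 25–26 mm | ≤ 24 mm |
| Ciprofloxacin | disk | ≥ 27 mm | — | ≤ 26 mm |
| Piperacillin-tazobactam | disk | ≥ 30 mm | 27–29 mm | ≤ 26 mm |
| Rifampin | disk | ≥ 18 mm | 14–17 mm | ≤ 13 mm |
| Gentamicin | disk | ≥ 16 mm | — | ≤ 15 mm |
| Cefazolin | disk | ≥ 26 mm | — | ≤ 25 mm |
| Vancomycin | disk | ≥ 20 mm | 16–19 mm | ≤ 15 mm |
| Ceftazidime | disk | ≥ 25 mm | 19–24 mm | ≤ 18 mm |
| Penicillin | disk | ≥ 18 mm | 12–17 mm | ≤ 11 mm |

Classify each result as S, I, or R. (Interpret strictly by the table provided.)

Piperacillin-tazobactam 29 mm: in 27–29 mm ⇒ Intermediate
Vancomycin 11 mm: ≤ 15 mm → Resistant
Gentamicin 12 mm: ≤ 15 mm — resistant
Ciprofloxacin (18 mm) ≤ 26 mm → Resistant
Rifampin (26 mm) ≥ 18 mm → susceptible
Cefazolin: 36 mm is ≥ 26 mm — susceptible
Tobramycin: 28 mm is ≥ 27 mm ⇒ Susceptible
Penicillin 10 mm: ≤ 11 mm — R
Ceftazidime 26 mm: ≥ 25 mm → S

I, R, R, R, S, S, S, R, S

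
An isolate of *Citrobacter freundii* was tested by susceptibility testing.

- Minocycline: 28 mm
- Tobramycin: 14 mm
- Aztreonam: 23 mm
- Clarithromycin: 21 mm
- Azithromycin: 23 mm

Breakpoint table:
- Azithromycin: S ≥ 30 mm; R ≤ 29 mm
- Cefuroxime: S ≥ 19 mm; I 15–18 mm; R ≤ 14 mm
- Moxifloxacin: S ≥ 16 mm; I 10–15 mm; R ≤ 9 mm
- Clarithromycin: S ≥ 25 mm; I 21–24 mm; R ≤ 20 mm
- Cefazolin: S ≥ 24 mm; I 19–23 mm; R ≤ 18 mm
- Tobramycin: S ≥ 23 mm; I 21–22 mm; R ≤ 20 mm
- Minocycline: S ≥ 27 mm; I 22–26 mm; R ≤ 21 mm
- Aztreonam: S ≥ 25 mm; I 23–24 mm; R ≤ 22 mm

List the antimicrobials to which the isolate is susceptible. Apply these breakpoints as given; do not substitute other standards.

Minocycline: 28 mm is ≥ 27 mm ⇒ susceptible
Tobramycin 14 mm: ≤ 20 mm ⇒ resistant
Aztreonam (23 mm) in 23–24 mm — intermediate
Clarithromycin: 21 mm is in 21–24 mm — Intermediate
Azithromycin (23 mm) ≤ 29 mm → resistant

minocycline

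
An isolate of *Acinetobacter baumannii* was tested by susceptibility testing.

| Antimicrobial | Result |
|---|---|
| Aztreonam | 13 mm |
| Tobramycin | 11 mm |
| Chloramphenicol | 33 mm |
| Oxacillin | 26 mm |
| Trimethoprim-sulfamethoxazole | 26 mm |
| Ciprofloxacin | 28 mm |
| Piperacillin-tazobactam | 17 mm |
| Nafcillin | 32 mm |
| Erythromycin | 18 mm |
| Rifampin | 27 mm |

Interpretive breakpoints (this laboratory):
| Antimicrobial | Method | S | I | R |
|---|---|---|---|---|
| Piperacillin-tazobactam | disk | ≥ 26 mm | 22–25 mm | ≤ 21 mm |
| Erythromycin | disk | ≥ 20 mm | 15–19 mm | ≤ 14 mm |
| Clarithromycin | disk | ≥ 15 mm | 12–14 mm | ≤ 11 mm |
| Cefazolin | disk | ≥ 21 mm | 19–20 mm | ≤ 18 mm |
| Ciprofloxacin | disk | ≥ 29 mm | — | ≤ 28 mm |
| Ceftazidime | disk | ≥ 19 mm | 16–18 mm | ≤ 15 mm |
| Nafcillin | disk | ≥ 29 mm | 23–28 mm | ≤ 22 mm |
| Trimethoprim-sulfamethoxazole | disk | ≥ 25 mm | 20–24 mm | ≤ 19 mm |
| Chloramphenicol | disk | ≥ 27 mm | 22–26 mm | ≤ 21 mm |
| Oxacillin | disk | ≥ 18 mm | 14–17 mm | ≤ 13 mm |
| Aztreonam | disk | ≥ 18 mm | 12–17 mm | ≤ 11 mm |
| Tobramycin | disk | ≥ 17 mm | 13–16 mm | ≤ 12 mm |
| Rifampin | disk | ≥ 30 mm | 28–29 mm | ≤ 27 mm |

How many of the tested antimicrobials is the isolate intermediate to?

2

Aztreonam 13 mm: in 12–17 mm → I
Tobramycin: 11 mm is ≤ 12 mm → resistant
Chloramphenicol 33 mm: ≥ 27 mm — S
Oxacillin (26 mm) ≥ 18 mm ⇒ Susceptible
Trimethoprim-sulfamethoxazole: 26 mm is ≥ 25 mm — Susceptible
Ciprofloxacin: 28 mm is ≤ 28 mm → resistant
Piperacillin-tazobactam (17 mm) ≤ 21 mm → Resistant
Nafcillin: 32 mm is ≥ 29 mm → S
Erythromycin (18 mm) in 15–19 mm — I
Rifampin: 27 mm is ≤ 27 mm ⇒ resistant
Intermediate: 2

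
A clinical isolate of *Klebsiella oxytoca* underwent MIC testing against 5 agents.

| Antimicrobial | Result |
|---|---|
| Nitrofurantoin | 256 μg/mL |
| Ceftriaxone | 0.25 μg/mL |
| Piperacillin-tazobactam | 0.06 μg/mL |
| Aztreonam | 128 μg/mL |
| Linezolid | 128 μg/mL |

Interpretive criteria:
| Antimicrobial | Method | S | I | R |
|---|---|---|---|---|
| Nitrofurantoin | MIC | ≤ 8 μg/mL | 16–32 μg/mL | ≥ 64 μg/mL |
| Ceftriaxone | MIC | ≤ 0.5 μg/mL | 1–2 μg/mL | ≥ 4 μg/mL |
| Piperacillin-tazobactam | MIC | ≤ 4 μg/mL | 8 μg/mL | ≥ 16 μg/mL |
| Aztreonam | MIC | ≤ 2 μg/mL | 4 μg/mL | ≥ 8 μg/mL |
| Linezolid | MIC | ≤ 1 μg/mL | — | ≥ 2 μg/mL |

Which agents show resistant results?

nitrofurantoin, aztreonam, linezolid

Nitrofurantoin: 256 μg/mL is ≥ 64 μg/mL — Resistant
Ceftriaxone 0.25 μg/mL: ≤ 0.5 μg/mL → susceptible
Piperacillin-tazobactam: 0.06 μg/mL is ≤ 4 μg/mL — susceptible
Aztreonam: 128 μg/mL is ≥ 8 μg/mL — resistant
Linezolid (128 μg/mL) ≥ 2 μg/mL — Resistant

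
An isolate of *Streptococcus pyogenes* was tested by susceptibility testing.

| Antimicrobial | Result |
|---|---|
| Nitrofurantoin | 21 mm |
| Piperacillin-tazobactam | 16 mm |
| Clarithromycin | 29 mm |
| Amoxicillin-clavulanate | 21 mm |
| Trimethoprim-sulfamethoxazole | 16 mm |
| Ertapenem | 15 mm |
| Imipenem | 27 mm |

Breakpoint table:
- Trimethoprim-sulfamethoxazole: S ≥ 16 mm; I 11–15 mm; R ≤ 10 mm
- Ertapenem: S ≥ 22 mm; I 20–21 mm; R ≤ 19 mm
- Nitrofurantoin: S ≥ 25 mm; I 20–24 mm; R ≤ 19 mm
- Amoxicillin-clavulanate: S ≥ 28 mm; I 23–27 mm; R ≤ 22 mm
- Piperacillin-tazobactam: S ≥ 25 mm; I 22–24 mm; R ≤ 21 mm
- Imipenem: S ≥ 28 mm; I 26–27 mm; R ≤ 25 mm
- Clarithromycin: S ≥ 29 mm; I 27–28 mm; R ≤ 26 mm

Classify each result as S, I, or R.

Nitrofurantoin 21 mm: in 20–24 mm — Intermediate
Piperacillin-tazobactam (16 mm) ≤ 21 mm — Resistant
Clarithromycin 29 mm: ≥ 29 mm — Susceptible
Amoxicillin-clavulanate (21 mm) ≤ 22 mm → R
Trimethoprim-sulfamethoxazole: 16 mm is ≥ 16 mm ⇒ Susceptible
Ertapenem 15 mm: ≤ 19 mm — R
Imipenem: 27 mm is in 26–27 mm — I

I, R, S, R, S, R, I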